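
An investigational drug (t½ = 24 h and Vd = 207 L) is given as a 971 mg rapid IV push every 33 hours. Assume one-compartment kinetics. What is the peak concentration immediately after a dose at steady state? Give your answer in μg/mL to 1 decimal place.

7.6 μg/mL

Over one 33-h interval, 33/24 ≈ 1.375 half-lives elapse, leaving f ≈ 0.3856 of each dose.
Accumulation ratio R = 1/(1 − f) ≈ 1/0.6144 ≈ 1.6276.
Single-dose peak C₀ = D/Vd = 971/207 ≈ 4.691 μg/mL.
Steady-state peak Cmax,ss = C₀·R ≈ 4.691 × 1.6276 ≈ 7.635 μg/mL.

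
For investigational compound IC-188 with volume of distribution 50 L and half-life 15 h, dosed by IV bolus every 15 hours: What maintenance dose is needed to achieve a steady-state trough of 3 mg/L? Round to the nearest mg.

τ/t½ = 15/15 ≈ 1, so f = (1/2)^(15/15) ≈ 0.500000.
Cmin,ss = (D/Vd)·f/(1−f), so D = Cmin,ss·Vd·(1−f)/f.
D = 3 × 50 × (1−f)/f ≈ 3 × 50 × 1.00000 ≈ 150.00 mg.

150 mg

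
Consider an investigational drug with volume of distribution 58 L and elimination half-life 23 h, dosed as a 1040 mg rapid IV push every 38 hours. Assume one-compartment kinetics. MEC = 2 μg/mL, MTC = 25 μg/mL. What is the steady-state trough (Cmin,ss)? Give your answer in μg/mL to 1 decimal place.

8.4 μg/mL

Over one 38-h interval, 38/23 ≈ 1.6522 half-lives elapse, leaving f ≈ 0.3182 of each dose.
At steady state, accumulation factor R = 1/(1 − e^(−kτ)) ≈ 1.4667.
Single-dose peak C₀ = D/Vd = 1040/58 ≈ 17.931 μg/mL.
Steady-state peak Cmax,ss = C₀·R ≈ 17.931 × 1.4667 ≈ 26.299 μg/mL.
Steady-state trough Cmin,ss = Cmax,ss·f ≈ 26.299 × 0.3182 ≈ 8.368 μg/mL.
Trough 8.4 μg/mL vs MEC 2 μg/mL: adequate.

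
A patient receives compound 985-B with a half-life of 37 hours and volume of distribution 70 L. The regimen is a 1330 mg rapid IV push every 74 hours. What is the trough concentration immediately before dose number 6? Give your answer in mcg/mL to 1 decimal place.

f = (1/2)^(τ/t½) = (1/2)^(74/37) ≈ 0.2500.
C₀ = D/Vd = 1330/70 ≈ 19.000 mcg/mL.
Before the 6th dose, 5 doses have been given. Superposition: Cmin = C₀·(f + f² + … + f^5).
≈ 19.000 × (0.2500 + 0.0625 + 0.0156 + 0.0039 + 0.0010) ≈ 19.000 × 0.3330 ≈ 6.327 mcg/mL.

6.3 mcg/mL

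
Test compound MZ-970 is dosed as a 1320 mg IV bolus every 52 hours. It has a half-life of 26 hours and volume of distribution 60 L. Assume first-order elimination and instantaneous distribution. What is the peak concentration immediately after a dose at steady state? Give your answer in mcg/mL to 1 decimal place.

τ = 52 h = 2 half-lives, so f = (1/2)^2 = 0.25.
Accumulation ratio R = 1/(1 − f) = 1/0.75 = 4/3.
Single-dose peak C₀ = D/Vd = 1320/60 = 22 mcg/mL.
Steady-state peak Cmax,ss = C₀·R = 22 × 4/3 ≈ 29.333 mcg/mL.

29.3 mcg/mL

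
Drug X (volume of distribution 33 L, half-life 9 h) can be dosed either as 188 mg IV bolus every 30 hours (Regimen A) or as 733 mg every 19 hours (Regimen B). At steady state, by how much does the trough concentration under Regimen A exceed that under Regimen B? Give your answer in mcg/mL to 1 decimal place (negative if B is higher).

-6.1 mcg/mL

Regimen A: f = (1/2)^(30/9) ≈ 0.0992; Cmin,ss = (188/33)·f/(1−f) ≈ 0.627 mcg/mL.
Regimen B: f = (1/2)^(19/9) ≈ 0.2315; Cmin,ss = (733/33)·f/(1−f) ≈ 6.691 mcg/mL.
Difference ≈ 0.627 − 6.691 ≈ -6.064 mcg/mL.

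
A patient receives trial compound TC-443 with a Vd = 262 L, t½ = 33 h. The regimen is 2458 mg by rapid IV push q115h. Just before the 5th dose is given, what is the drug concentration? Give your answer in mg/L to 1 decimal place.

0.9 mg/L

f = (1/2)^(τ/t½) = (1/2)^(115/33) ≈ 0.0893.
C₀ = D/Vd = 2458/262 ≈ 9.382 mg/L.
Before the 5th dose, 4 doses have been given. Superposition: Cmin = C₀·(f + f² + … + f^4).
≈ 9.382 × (0.0893 + 0.0080 + 0.0007 + 0.0001) ≈ 9.382 × 0.0981 ≈ 0.920 mg/L.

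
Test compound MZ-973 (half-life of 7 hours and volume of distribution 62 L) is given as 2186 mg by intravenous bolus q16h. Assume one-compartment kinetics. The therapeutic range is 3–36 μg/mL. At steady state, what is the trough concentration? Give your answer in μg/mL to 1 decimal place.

9.1 μg/mL

k = ln2/t½ = ln2/7 ≈ 0.099021 h⁻¹; fraction remaining f = e^(−kτ) = e^(−0.099021×16) ≈ 0.2051.
Each bolus raises the concentration by D/Vd = 2186/62 ≈ 35.258 μg/mL.
Steady-state trough Cmin,ss = C₀·f/(1−f) ≈ 35.258 × 0.2051/0.7949 ≈ 9.097 μg/mL.
Trough 9.1 μg/mL vs MEC 3 μg/mL: adequate.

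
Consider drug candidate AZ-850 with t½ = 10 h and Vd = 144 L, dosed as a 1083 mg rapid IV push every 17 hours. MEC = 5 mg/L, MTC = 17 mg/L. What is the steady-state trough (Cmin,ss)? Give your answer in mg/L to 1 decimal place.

Over one 17-h interval, 17/10 ≈ 1.7 half-lives elapse, leaving f ≈ 0.3078 of each dose.
Accumulation ratio R = 1/(1 − f) ≈ 1/0.6922 ≈ 1.4447.
Each bolus raises the concentration by D/Vd = 1083/144 ≈ 7.521 mg/L.
Cmax,ss = C₀/(1 − f) ≈ 7.521/0.6922 ≈ 10.865 mg/L.
Steady-state trough Cmin,ss = Cmax,ss·f ≈ 10.865 × 0.3078 ≈ 3.344 mg/L.
Trough 3.3 mg/L vs MEC 5 mg/L: subtherapeutic.

3.3 mg/L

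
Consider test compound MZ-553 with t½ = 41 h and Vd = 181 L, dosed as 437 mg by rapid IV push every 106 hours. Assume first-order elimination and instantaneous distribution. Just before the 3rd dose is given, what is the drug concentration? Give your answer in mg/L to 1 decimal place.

f = (1/2)^(τ/t½) = (1/2)^(106/41) ≈ 0.1666.
C₀ = D/Vd = 437/181 ≈ 2.414 mg/L.
Before the 3rd dose, 2 doses have been given. Superposition: Cmin = C₀·(f + f²).
≈ 2.414 × (0.1666 + 0.0278) ≈ 2.414 × 0.1944 ≈ 0.469 mg/L.

0.5 mg/L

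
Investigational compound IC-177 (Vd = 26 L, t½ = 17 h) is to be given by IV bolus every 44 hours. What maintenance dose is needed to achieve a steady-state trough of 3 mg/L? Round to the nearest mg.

391 mg

τ/t½ = 44/17 ≈ 2.5882, so f = (1/2)^(44/17) ≈ 0.166289.
Cmin,ss = (D/Vd)·f/(1−f), so D = Cmin,ss·Vd·(1−f)/f.
D = 3 × 26 × (1−f)/f ≈ 3 × 26 × 5.01363 ≈ 391.06 mg.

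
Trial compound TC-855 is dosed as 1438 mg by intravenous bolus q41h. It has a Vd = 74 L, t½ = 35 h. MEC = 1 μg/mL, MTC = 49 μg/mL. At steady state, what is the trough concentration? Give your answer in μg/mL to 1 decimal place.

15.5 μg/mL

Over one 41-h interval, 41/35 ≈ 1.1714 half-lives elapse, leaving f ≈ 0.4440 of each dose.
Accumulation ratio R = 1/(1 − f) ≈ 1/0.5560 ≈ 1.7986.
Each bolus raises the concentration by D/Vd = 1438/74 ≈ 19.432 μg/mL.
Steady-state peak Cmax,ss = C₀·R ≈ 19.432 × 1.7986 ≈ 34.950 μg/mL.
Steady-state trough Cmin,ss = Cmax,ss·f ≈ 34.950 × 0.4440 ≈ 15.518 μg/mL.
Trough 15.5 μg/mL vs MEC 1 μg/mL: adequate.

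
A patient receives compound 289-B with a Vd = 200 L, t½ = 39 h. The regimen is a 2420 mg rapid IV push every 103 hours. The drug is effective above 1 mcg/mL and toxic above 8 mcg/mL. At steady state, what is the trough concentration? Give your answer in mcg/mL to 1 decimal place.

k = ln2/t½ = ln2/39 ≈ 0.017773 h⁻¹; fraction remaining f = e^(−kτ) = e^(−0.017773×103) ≈ 0.1603.
Accumulation ratio R = 1/(1 − f) ≈ 1/0.8397 ≈ 1.1909.
Each bolus raises the concentration by D/Vd = 2420/200 ≈ 12.100 mcg/mL.
Steady-state peak Cmax,ss = C₀·R ≈ 12.100 × 1.1909 ≈ 14.410 mcg/mL.
Steady-state trough Cmin,ss = Cmax,ss·f ≈ 14.410 × 0.1603 ≈ 2.310 mcg/mL.
Trough 2.3 mcg/mL vs MEC 1 mcg/mL: adequate.

2.3 mcg/mL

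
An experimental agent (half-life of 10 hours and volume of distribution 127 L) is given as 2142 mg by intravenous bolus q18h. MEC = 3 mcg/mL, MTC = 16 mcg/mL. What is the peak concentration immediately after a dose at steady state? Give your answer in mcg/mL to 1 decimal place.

τ/t½ = 18/10 ≈ 1.8, so fraction remaining f = (1/2)^(18/10) ≈ 0.2872.
Accumulation ratio R = 1/(1 − f) ≈ 1/0.7128 ≈ 1.4029.
Single-dose peak C₀ = D/Vd = 2142/127 ≈ 16.866 mcg/mL.
Steady-state peak Cmax,ss = C₀·R ≈ 16.866 × 1.4029 ≈ 23.661 mcg/mL.
Peak 23.7 mcg/mL vs MTC 16 mcg/mL: exceeds toxic threshold.

23.7 mcg/mL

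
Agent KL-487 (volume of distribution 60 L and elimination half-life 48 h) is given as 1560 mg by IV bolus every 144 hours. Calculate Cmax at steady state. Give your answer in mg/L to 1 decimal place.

29.7 mg/L

The dosing interval is 3 half-lives, so f = 2^(−3) = 0.125.
Accumulation ratio R = 1/(1 − f) = 1/0.875 = 8/7.
Single-dose peak C₀ = D/Vd = 1560/60 = 26 mg/L.
Steady-state peak Cmax,ss = C₀·R = 26 × 8/7 ≈ 29.714 mg/L.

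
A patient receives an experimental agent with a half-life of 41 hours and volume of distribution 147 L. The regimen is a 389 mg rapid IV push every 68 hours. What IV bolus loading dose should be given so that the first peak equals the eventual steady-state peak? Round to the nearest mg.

569 mg

f = (1/2)^(68/41) ≈ 0.316760; accumulation ratio R = 1/(1−f) ≈ 1.46361.
Loading dose to hit Cmax,ss on first dose: D_load = D_maint·R ≈ 389 × 1.46361 ≈ 569.34 mg.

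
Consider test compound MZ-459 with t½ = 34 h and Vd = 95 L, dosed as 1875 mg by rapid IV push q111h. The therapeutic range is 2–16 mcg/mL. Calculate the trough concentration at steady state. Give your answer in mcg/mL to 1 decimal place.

Over one 111-h interval, 111/34 ≈ 3.2647 half-lives elapse, leaving f ≈ 0.1040 of each dose.
Accumulation ratio R = 1/(1 − f) ≈ 1/0.8960 ≈ 1.1161.
Single-dose peak C₀ = D/Vd = 1875/95 ≈ 19.737 mcg/mL.
Steady-state peak Cmax,ss = C₀·R ≈ 19.737 × 1.1161 ≈ 22.028 mcg/mL.
One interval later, Cmin,ss = Cmax,ss·e^(−kτ) ≈ 22.028 × 0.1040 ≈ 2.291 mcg/mL.
Trough 2.3 mcg/mL vs MEC 2 mcg/mL: adequate.

2.3 mcg/mL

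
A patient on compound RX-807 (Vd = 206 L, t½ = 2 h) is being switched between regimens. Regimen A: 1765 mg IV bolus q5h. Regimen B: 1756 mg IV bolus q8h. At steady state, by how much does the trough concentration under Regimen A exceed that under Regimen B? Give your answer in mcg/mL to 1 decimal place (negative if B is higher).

Regimen A: f = (1/2)^(5/2) ≈ 0.1768; Cmin,ss = (1765/206)·f/(1−f) ≈ 1.840 mcg/mL.
Regimen B: f = (1/2)^(8/2) ≈ 0.0625; Cmin,ss = (1756/206)·f/(1−f) ≈ 0.568 mcg/mL.
Difference ≈ 1.840 − 0.568 ≈ 1.272 mcg/mL.

1.3 mcg/mL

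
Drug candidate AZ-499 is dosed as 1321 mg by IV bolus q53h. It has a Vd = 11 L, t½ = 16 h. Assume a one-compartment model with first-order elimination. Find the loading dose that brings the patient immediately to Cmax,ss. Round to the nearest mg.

1469 mg

f = (1/2)^(53/16) ≈ 0.100656; accumulation ratio R = 1/(1−f) ≈ 1.11192.
Loading dose to hit Cmax,ss on first dose: D_load = D_maint·R ≈ 1321 × 1.11192 ≈ 1468.85 mg.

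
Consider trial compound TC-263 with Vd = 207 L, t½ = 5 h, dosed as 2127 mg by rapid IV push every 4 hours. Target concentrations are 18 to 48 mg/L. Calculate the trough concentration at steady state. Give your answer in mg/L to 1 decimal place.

13.9 mg/L

Over one 4-h interval, 4/5 ≈ 0.8 half-lives elapse, leaving f ≈ 0.5743 of each dose.
At steady state, accumulation factor R = 1/(1 − e^(−kτ)) ≈ 2.3491.
Each bolus raises the concentration by D/Vd = 2127/207 ≈ 10.275 mg/L.
Steady-state peak Cmax,ss = C₀·R ≈ 10.275 × 2.3491 ≈ 24.137 mg/L.
One interval later, Cmin,ss = Cmax,ss·e^(−kτ) ≈ 24.137 × 0.5743 ≈ 13.862 mg/L.
Trough 13.9 mg/L vs MEC 18 mg/L: subtherapeutic.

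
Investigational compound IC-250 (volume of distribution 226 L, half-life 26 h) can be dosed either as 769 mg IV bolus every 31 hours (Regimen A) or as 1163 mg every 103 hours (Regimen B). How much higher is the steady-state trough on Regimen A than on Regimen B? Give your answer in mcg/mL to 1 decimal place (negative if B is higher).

Regimen A: f = (1/2)^(31/26) ≈ 0.4376; Cmin,ss = (769/226)·f/(1−f) ≈ 2.648 mcg/mL.
Regimen B: f = (1/2)^(103/26) ≈ 0.0642; Cmin,ss = (1163/226)·f/(1−f) ≈ 0.353 mcg/mL.
Difference ≈ 2.648 − 0.353 ≈ 2.295 mcg/mL.

2.3 mcg/mL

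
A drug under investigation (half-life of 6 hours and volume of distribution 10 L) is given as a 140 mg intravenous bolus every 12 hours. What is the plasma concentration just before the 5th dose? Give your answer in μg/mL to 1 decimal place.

f = (1/2)^(τ/t½) = (1/2)^(12/6) ≈ 0.2500.
C₀ = D/Vd = 140/10 ≈ 14.000 μg/mL.
Before the 5th dose, 4 doses have been given. Superposition: Cmin = C₀·(f + f² + … + f^4).
≈ 14.000 × (0.2500 + 0.0625 + 0.0156 + 0.0039) ≈ 14.000 × 0.3320 ≈ 4.648 μg/mL.

4.6 μg/mL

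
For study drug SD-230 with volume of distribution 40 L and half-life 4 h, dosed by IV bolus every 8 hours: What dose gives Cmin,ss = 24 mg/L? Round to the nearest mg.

2880 mg

τ/t½ = 8/4 ≈ 2, so f = (1/2)^(8/4) ≈ 0.250000.
Cmin,ss = (D/Vd)·f/(1−f), so D = Cmin,ss·Vd·(1−f)/f.
D = 24 × 40 × (1−f)/f ≈ 24 × 40 × 3.00000 ≈ 2880.00 mg.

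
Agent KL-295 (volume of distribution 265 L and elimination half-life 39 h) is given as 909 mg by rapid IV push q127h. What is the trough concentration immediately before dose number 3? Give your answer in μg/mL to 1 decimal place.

f = (1/2)^(τ/t½) = (1/2)^(127/39) ≈ 0.1046.
C₀ = D/Vd = 909/265 ≈ 3.430 μg/mL.
Before the 3rd dose, 2 doses have been given. Superposition: Cmin = C₀·(f + f²).
≈ 3.430 × (0.1046 + 0.0109) ≈ 3.430 × 0.1155 ≈ 0.396 μg/mL.

0.4 μg/mL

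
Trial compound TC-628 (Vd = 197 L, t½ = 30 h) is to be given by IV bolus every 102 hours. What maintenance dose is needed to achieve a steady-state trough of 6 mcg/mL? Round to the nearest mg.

11295 mg

τ/t½ = 102/30 ≈ 3.4, so f = (1/2)^(102/30) ≈ 0.094732.
Cmin,ss = (D/Vd)·f/(1−f), so D = Cmin,ss·Vd·(1−f)/f.
D = 6 × 197 × (1−f)/f ≈ 6 × 197 × 9.55610 ≈ 11295.31 mg.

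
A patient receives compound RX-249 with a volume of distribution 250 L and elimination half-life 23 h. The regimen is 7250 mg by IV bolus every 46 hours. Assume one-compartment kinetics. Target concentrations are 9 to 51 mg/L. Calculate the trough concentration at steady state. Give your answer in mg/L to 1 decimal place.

τ = 46 h = 2 half-lives, so f = (1/2)^2 = 0.25.
Accumulation ratio R = 1/(1 − f) = 1/0.75 = 4/3.
Single-dose peak C₀ = D/Vd = 7250/250 = 29 mg/L.
Steady-state peak Cmax,ss = C₀·R = 29 × 4/3 ≈ 38.667 mg/L.
Steady-state trough Cmin,ss = Cmax,ss·f ≈ 38.667 × 0.25 ≈ 9.667 mg/L.
Trough 9.7 mg/L vs MEC 9 mg/L: adequate.

9.7 mg/L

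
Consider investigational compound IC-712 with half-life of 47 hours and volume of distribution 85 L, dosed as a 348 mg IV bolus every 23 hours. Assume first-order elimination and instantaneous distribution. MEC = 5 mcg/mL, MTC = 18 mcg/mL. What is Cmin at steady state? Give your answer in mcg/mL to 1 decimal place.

10.1 mcg/mL

k = ln2/t½ = ln2/47 ≈ 0.014748 h⁻¹; fraction remaining f = e^(−kτ) = e^(−0.014748×23) ≈ 0.7123.
Accumulation ratio R = 1/(1 − f) ≈ 1/0.2877 ≈ 3.4758.
Single-dose peak C₀ = D/Vd = 348/85 ≈ 4.094 mcg/mL.
Cmax,ss = C₀/(1 − f) ≈ 4.094/0.2877 ≈ 14.230 mcg/mL.
One interval later, Cmin,ss = Cmax,ss·e^(−kτ) ≈ 14.230 × 0.7123 ≈ 10.136 mcg/mL.
Trough 10.1 mcg/mL vs MEC 5 mcg/mL: adequate.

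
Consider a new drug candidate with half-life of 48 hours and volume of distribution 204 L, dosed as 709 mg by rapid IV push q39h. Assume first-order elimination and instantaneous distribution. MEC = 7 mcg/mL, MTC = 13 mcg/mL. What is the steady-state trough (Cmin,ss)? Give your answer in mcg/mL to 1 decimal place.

k = ln2/t½ = ln2/48 ≈ 0.014441 h⁻¹; fraction remaining f = e^(−kτ) = e^(−0.014441×39) ≈ 0.5694.
Accumulation ratio R = 1/(1 − f) ≈ 1/0.4306 ≈ 2.3223.
Each bolus raises the concentration by D/Vd = 709/204 ≈ 3.475 mcg/mL.
Steady-state peak Cmax,ss = C₀·R ≈ 3.475 × 2.3223 ≈ 8.070 mcg/mL.
Steady-state trough Cmin,ss = Cmax,ss·f ≈ 8.070 × 0.5694 ≈ 4.595 mcg/mL.
Trough 4.6 mcg/mL vs MEC 7 mcg/mL: subtherapeutic.

4.6 mcg/mL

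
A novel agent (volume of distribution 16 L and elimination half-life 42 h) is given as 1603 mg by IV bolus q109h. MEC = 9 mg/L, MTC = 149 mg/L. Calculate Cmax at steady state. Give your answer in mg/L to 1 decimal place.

τ/t½ = 109/42 ≈ 2.5952, so fraction remaining f = (1/2)^(109/42) ≈ 0.1655.
At steady state, accumulation factor R = 1/(1 − e^(−kτ)) ≈ 1.1983.
Each bolus raises the concentration by D/Vd = 1603/16 ≈ 100.188 mg/L.
Steady-state peak Cmax,ss = C₀·R ≈ 100.188 × 1.1983 ≈ 120.055 mg/L.
Peak 120.1 mg/L vs MTC 149 mg/L: below toxic threshold.

120.1 mg/L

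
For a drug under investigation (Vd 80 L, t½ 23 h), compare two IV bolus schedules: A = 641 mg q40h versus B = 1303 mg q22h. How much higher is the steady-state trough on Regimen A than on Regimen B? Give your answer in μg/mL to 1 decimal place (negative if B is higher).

Regimen A: f = (1/2)^(40/23) ≈ 0.2996; Cmin,ss = (641/80)·f/(1−f) ≈ 3.427 μg/mL.
Regimen B: f = (1/2)^(22/23) ≈ 0.5153; Cmin,ss = (1303/80)·f/(1−f) ≈ 17.316 μg/mL.
Difference ≈ 3.427 − 17.316 ≈ -13.889 μg/mL.

-13.9 μg/mL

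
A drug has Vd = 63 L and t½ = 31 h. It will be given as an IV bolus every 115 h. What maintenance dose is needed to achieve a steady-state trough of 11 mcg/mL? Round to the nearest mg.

8374 mg

τ/t½ = 115/31 ≈ 3.7097, so f = (1/2)^(115/31) ≈ 0.076432.
Cmin,ss = (D/Vd)·f/(1−f), so D = Cmin,ss·Vd·(1−f)/f.
D = 11 × 63 × (1−f)/f ≈ 11 × 63 × 12.08353 ≈ 8373.89 mg.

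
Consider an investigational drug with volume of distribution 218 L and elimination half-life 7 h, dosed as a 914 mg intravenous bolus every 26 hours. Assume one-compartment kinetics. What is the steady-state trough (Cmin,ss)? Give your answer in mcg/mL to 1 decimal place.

Over one 26-h interval, 26/7 ≈ 3.7143 half-lives elapse, leaving f ≈ 0.0762 of each dose.
Single-dose peak C₀ = D/Vd = 914/218 ≈ 4.193 mcg/mL.
Steady-state trough Cmin,ss = C₀·f/(1−f) ≈ 4.193 × 0.0762/0.9238 ≈ 0.346 mcg/mL.

0.3 mcg/mL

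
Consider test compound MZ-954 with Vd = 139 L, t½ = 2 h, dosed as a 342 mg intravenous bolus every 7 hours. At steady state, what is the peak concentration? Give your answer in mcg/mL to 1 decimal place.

2.7 mcg/mL

k = ln2/t½ = ln2/2 ≈ 0.346574 h⁻¹; fraction remaining f = e^(−kτ) = e^(−0.346574×7) ≈ 0.0884.
At steady state, accumulation factor R = 1/(1 − e^(−kτ)) ≈ 1.0970.
Single-dose peak C₀ = D/Vd = 342/139 ≈ 2.460 mcg/mL.
Steady-state peak Cmax,ss = C₀·R ≈ 2.460 × 1.0970 ≈ 2.699 mcg/mL.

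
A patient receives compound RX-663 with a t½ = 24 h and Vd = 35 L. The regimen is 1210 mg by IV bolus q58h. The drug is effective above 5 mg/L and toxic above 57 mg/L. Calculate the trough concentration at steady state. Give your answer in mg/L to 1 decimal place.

k = ln2/t½ = ln2/24 ≈ 0.028881 h⁻¹; fraction remaining f = e^(−kτ) = e^(−0.028881×58) ≈ 0.1873.
At steady state, accumulation factor R = 1/(1 − e^(−kτ)) ≈ 1.2305.
Single-dose peak C₀ = D/Vd = 1210/35 ≈ 34.571 mg/L.
Steady-state peak Cmax,ss = C₀·R ≈ 34.571 × 1.2305 ≈ 42.540 mg/L.
One interval later, Cmin,ss = Cmax,ss·e^(−kτ) ≈ 42.540 × 0.1873 ≈ 7.968 mg/L.
Trough 8.0 mg/L vs MEC 5 mg/L: adequate.

8.0 mg/L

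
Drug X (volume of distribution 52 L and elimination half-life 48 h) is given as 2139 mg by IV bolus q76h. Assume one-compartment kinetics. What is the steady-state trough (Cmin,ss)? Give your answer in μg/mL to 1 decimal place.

τ/t½ = 76/48 ≈ 1.5833, so fraction remaining f = (1/2)^(76/48) ≈ 0.3337.
At steady state, accumulation factor R = 1/(1 − e^(−kτ)) ≈ 1.5008.
Each bolus raises the concentration by D/Vd = 2139/52 ≈ 41.135 μg/mL.
Steady-state peak Cmax,ss = C₀·R ≈ 41.135 × 1.5008 ≈ 61.735 μg/mL.
Steady-state trough Cmin,ss = Cmax,ss·f ≈ 61.735 × 0.3337 ≈ 20.601 μg/mL.

20.6 μg/mL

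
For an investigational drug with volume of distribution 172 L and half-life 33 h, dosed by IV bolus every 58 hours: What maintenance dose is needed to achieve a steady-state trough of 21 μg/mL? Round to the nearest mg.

8601 mg

τ/t½ = 58/33 ≈ 1.7576, so f = (1/2)^(58/33) ≈ 0.295745.
Cmin,ss = (D/Vd)·f/(1−f), so D = Cmin,ss·Vd·(1−f)/f.
D = 21 × 172 × (1−f)/f ≈ 21 × 172 × 2.38129 ≈ 8601.22 mg.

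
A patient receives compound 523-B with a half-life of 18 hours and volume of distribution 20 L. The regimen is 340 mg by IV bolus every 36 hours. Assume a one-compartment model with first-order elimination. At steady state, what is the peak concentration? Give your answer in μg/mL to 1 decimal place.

22.7 μg/mL

τ = 36 h = 2 half-lives, so f = (1/2)^2 = 0.25.
At steady state, R = 1/(1 − 0.25) = 4/3.
Single-dose peak C₀ = D/Vd = 340/20 = 17 μg/mL.
Steady-state peak Cmax,ss = C₀·R = 17 × 4/3 ≈ 22.667 μg/mL.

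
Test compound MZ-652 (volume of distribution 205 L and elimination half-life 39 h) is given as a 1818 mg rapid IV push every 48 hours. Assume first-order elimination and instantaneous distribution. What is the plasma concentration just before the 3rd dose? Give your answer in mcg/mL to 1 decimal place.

f = (1/2)^(τ/t½) = (1/2)^(48/39) ≈ 0.4261.
C₀ = D/Vd = 1818/205 ≈ 8.868 mcg/mL.
Before the 3rd dose, 2 doses have been given. Superposition: Cmin = C₀·(f + f²).
≈ 8.868 × (0.4261 + 0.1816) ≈ 8.868 × 0.6077 ≈ 5.389 mcg/mL.

5.4 mcg/mL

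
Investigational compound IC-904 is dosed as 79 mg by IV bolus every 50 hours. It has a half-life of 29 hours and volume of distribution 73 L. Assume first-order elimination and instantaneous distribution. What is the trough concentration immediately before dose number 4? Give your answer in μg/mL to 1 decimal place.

f = (1/2)^(τ/t½) = (1/2)^(50/29) ≈ 0.3027.
C₀ = D/Vd = 79/73 ≈ 1.082 μg/mL.
Before the 4th dose, 3 doses have been given. Superposition: Cmin = C₀·(f + f² + … + f^3).
≈ 1.082 × (0.3027 + 0.0916 + 0.0277) ≈ 1.082 × 0.4220 ≈ 0.457 μg/mL.

0.5 μg/mL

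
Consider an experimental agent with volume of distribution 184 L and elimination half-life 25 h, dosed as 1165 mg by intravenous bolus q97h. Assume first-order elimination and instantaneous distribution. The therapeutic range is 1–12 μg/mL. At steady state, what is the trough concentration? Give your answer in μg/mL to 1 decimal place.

0.5 μg/mL

τ/t½ = 97/25 ≈ 3.88, so fraction remaining f = (1/2)^(97/25) ≈ 0.0679.
Accumulation ratio R = 1/(1 − f) ≈ 1/0.9321 ≈ 1.0728.
Single-dose peak C₀ = D/Vd = 1165/184 ≈ 6.332 μg/mL.
Steady-state peak Cmax,ss = C₀·R ≈ 6.332 × 1.0728 ≈ 6.793 μg/mL.
One interval later, Cmin,ss = Cmax,ss·e^(−kτ) ≈ 6.793 × 0.0679 ≈ 0.461 μg/mL.
Trough 0.5 μg/mL vs MEC 1 μg/mL: subtherapeutic.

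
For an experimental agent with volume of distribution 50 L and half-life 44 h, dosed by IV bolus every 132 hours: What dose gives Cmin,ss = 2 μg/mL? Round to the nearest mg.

τ/t½ = 132/44 ≈ 3, so f = (1/2)^(132/44) ≈ 0.125000.
Cmin,ss = (D/Vd)·f/(1−f), so D = Cmin,ss·Vd·(1−f)/f.
D = 2 × 50 × (1−f)/f ≈ 2 × 50 × 7.00000 ≈ 700.00 mg.

700 mg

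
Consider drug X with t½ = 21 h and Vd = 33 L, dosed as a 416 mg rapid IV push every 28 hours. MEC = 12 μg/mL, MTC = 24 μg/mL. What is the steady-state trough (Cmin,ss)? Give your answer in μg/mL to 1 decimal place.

8.3 μg/mL

k = ln2/t½ = ln2/21 ≈ 0.033007 h⁻¹; fraction remaining f = e^(−kτ) = e^(−0.033007×28) ≈ 0.3969.
Single-dose peak C₀ = D/Vd = 416/33 ≈ 12.606 μg/mL.
Steady-state trough Cmin,ss = C₀·f/(1−f) ≈ 12.606 × 0.3969/0.6031 ≈ 8.296 μg/mL.
Trough 8.3 μg/mL vs MEC 12 μg/mL: subtherapeutic.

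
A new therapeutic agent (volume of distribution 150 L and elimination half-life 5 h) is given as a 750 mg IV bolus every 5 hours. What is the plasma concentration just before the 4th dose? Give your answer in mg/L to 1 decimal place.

4.4 mg/L

f = (1/2)^(τ/t½) = (1/2)^(5/5) ≈ 0.5000.
C₀ = D/Vd = 750/150 ≈ 5.000 mg/L.
Before the 4th dose, 3 doses have been given. Superposition: Cmin = C₀·(f + f² + … + f^3).
≈ 5.000 × (0.5000 + 0.2500 + 0.1250) ≈ 5.000 × 0.8750 ≈ 4.375 mg/L.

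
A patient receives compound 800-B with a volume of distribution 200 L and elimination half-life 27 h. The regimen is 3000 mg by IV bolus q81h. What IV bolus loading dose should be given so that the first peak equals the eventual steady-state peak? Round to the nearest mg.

3429 mg

f = (1/2)^(81/27) ≈ 0.125000; accumulation ratio R = 1/(1−f) ≈ 1.14286.
Loading dose to hit Cmax,ss on first dose: D_load = D_maint·R ≈ 3000 × 1.14286 ≈ 3428.58 mg.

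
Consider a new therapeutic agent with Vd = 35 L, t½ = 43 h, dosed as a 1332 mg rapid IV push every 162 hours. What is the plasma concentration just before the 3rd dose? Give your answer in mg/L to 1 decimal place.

f = (1/2)^(τ/t½) = (1/2)^(162/43) ≈ 0.0734.
C₀ = D/Vd = 1332/35 ≈ 38.057 mg/L.
Before the 3rd dose, 2 doses have been given. Superposition: Cmin = C₀·(f + f²).
≈ 38.057 × (0.0734 + 0.0054) ≈ 38.057 × 0.0788 ≈ 2.999 mg/L.

3.0 mg/L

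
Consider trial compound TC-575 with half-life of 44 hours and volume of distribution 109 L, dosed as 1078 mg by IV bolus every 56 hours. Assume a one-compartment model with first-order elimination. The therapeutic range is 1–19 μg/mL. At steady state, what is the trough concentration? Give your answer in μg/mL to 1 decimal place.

7.0 μg/mL

k = ln2/t½ = ln2/44 ≈ 0.015753 h⁻¹; fraction remaining f = e^(−kτ) = e^(−0.015753×56) ≈ 0.4139.
Single-dose peak C₀ = D/Vd = 1078/109 ≈ 9.890 μg/mL.
Steady-state trough Cmin,ss = C₀·f/(1−f) ≈ 9.890 × 0.4139/0.5861 ≈ 6.984 μg/mL.
Trough 7.0 μg/mL vs MEC 1 μg/mL: adequate.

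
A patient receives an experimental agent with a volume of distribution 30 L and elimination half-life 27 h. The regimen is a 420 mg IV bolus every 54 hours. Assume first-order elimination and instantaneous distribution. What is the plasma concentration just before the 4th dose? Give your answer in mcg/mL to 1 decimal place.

4.6 mcg/mL

f = (1/2)^(τ/t½) = (1/2)^(54/27) ≈ 0.2500.
C₀ = D/Vd = 420/30 ≈ 14.000 mcg/mL.
Before the 4th dose, 3 doses have been given. Superposition: Cmin = C₀·(f + f² + … + f^3).
≈ 14.000 × (0.2500 + 0.0625 + 0.0156) ≈ 14.000 × 0.3281 ≈ 4.593 mcg/mL.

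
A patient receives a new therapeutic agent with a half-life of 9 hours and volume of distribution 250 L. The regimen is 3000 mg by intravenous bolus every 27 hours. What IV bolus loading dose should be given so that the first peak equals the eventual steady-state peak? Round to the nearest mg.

3429 mg

f = (1/2)^(27/9) ≈ 0.125000; accumulation ratio R = 1/(1−f) ≈ 1.14286.
Loading dose to hit Cmax,ss on first dose: D_load = D_maint·R ≈ 3000 × 1.14286 ≈ 3428.58 mg.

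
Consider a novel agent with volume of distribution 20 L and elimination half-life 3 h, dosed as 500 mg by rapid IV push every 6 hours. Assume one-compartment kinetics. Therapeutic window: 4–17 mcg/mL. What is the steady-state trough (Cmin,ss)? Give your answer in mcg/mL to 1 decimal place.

8.3 mcg/mL

The dosing interval is 2 half-lives, so f = 2^(−2) = 0.25.
At steady state, R = 1/(1 − 0.25) = 4/3.
Single-dose peak C₀ = D/Vd = 500/20 = 25 mcg/mL.
Steady-state peak Cmax,ss = C₀·R = 25 × 4/3 ≈ 33.333 mcg/mL.
Steady-state trough Cmin,ss = Cmax,ss·f ≈ 33.333 × 0.25 ≈ 8.333 mcg/mL.
Trough 8.3 mcg/mL vs MEC 4 mcg/mL: adequate.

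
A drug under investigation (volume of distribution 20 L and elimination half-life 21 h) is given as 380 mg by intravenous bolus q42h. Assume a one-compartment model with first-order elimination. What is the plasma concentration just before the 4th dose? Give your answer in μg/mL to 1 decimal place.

6.2 μg/mL

f = (1/2)^(τ/t½) = (1/2)^(42/21) ≈ 0.2500.
C₀ = D/Vd = 380/20 ≈ 19.000 μg/mL.
Before the 4th dose, 3 doses have been given. Superposition: Cmin = C₀·(f + f² + … + f^3).
≈ 19.000 × (0.2500 + 0.0625 + 0.0156) ≈ 19.000 × 0.3281 ≈ 6.234 μg/mL.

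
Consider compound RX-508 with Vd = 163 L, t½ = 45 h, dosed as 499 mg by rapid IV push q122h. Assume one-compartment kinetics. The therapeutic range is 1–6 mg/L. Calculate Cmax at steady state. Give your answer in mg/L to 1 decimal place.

k = ln2/t½ = ln2/45 ≈ 0.015403 h⁻¹; fraction remaining f = e^(−kτ) = e^(−0.015403×122) ≈ 0.1527.
At steady state, accumulation factor R = 1/(1 − e^(−kτ)) ≈ 1.1802.
Single-dose peak C₀ = D/Vd = 499/163 ≈ 3.061 mg/L.
Steady-state peak Cmax,ss = C₀·R ≈ 3.061 × 1.1802 ≈ 3.613 mg/L.
Peak 3.6 mg/L vs MTC 6 mg/L: below toxic threshold.

3.6 mg/L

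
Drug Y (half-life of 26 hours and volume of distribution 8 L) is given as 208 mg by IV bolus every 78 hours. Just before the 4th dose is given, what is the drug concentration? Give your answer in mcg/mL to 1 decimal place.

f = (1/2)^(τ/t½) = (1/2)^(78/26) ≈ 0.1250.
C₀ = D/Vd = 208/8 ≈ 26.000 mcg/mL.
Before the 4th dose, 3 doses have been given. Superposition: Cmin = C₀·(f + f² + … + f^3).
≈ 26.000 × (0.1250 + 0.0156 + 0.0020) ≈ 26.000 × 0.1426 ≈ 3.708 mcg/mL.

3.7 mcg/mL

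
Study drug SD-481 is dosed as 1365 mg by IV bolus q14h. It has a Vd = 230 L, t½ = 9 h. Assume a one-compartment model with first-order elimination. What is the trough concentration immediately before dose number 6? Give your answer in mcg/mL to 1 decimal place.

3.0 mcg/mL

f = (1/2)^(τ/t½) = (1/2)^(14/9) ≈ 0.3402.
C₀ = D/Vd = 1365/230 ≈ 5.935 mcg/mL.
Before the 6th dose, 5 doses have been given. Superposition: Cmin = C₀·(f + f² + … + f^5).
≈ 5.935 × (0.3402 + 0.1157 + 0.0394 + 0.0134 + 0.0046) ≈ 5.935 × 0.5133 ≈ 3.046 mcg/mL.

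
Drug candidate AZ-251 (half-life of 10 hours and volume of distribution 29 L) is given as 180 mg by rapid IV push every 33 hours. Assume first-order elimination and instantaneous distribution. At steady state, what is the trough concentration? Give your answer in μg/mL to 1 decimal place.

τ/t½ = 33/10 ≈ 3.3, so fraction remaining f = (1/2)^(33/10) ≈ 0.1015.
Accumulation ratio R = 1/(1 − f) ≈ 1/0.8985 ≈ 1.1130.
Each bolus raises the concentration by D/Vd = 180/29 ≈ 6.207 μg/mL.
Steady-state peak Cmax,ss = C₀·R ≈ 6.207 × 1.1130 ≈ 6.908 μg/mL.
One interval later, Cmin,ss = Cmax,ss·e^(−kτ) ≈ 6.908 × 0.1015 ≈ 0.701 μg/mL.

0.7 μg/mL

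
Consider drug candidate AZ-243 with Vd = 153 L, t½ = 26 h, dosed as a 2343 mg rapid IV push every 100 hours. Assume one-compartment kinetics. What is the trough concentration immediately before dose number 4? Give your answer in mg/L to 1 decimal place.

f = (1/2)^(τ/t½) = (1/2)^(100/26) ≈ 0.0695.
C₀ = D/Vd = 2343/153 ≈ 15.314 mg/L.
Before the 4th dose, 3 doses have been given. Superposition: Cmin = C₀·(f + f² + … + f^3).
≈ 15.314 × (0.0695 + 0.0048 + 0.0003) ≈ 15.314 × 0.0746 ≈ 1.142 mg/L.

1.1 mg/L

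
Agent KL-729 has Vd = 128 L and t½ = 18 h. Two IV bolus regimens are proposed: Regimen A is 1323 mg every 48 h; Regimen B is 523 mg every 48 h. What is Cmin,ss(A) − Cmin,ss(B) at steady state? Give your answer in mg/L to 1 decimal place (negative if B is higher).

Regimen A: f = (1/2)^(48/18) ≈ 0.1575; Cmin,ss = (1323/128)·f/(1−f) ≈ 1.932 mg/L.
Regimen B: f = (1/2)^(48/18) ≈ 0.1575; Cmin,ss = (523/128)·f/(1−f) ≈ 0.764 mg/L.
Difference ≈ 1.932 − 0.764 ≈ 1.168 mg/L.

1.2 mg/L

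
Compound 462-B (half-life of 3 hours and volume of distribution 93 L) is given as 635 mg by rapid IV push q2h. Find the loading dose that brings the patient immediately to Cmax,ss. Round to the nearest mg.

1716 mg

f = (1/2)^(2/3) ≈ 0.629961; accumulation ratio R = 1/(1−f) ≈ 2.70242.
Loading dose to hit Cmax,ss on first dose: D_load = D_maint·R ≈ 635 × 2.70242 ≈ 1716.04 mg.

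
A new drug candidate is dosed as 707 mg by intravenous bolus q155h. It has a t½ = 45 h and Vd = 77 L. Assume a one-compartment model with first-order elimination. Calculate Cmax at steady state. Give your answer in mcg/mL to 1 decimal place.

τ/t½ = 155/45 ≈ 3.4444, so fraction remaining f = (1/2)^(155/45) ≈ 0.0919.
Accumulation ratio R = 1/(1 − f) ≈ 1/0.9081 ≈ 1.1012.
Single-dose peak C₀ = D/Vd = 707/77 ≈ 9.182 mcg/mL.
Steady-state peak Cmax,ss = C₀·R ≈ 9.182 × 1.1012 ≈ 10.111 mcg/mL.

10.1 mcg/mL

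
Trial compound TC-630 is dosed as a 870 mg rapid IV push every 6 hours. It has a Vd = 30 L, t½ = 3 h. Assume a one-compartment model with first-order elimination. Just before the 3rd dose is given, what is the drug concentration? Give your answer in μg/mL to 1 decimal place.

f = (1/2)^(τ/t½) = (1/2)^(6/3) ≈ 0.2500.
C₀ = D/Vd = 870/30 ≈ 29.000 μg/mL.
Before the 3rd dose, 2 doses have been given. Superposition: Cmin = C₀·(f + f²).
≈ 29.000 × (0.2500 + 0.0625) ≈ 29.000 × 0.3125 ≈ 9.062 μg/mL.

9.1 μg/mL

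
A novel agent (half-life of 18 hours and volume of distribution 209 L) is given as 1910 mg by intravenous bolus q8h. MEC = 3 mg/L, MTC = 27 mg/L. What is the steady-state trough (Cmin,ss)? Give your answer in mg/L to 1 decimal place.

25.3 mg/L

k = ln2/t½ = ln2/18 ≈ 0.038508 h⁻¹; fraction remaining f = e^(−kτ) = e^(−0.038508×8) ≈ 0.7349.
Accumulation ratio R = 1/(1 − f) ≈ 1/0.2651 ≈ 3.7722.
Each bolus raises the concentration by D/Vd = 1910/209 ≈ 9.139 mg/L.
Steady-state peak Cmax,ss = C₀·R ≈ 9.139 × 3.7722 ≈ 34.474 mg/L.
Steady-state trough Cmin,ss = Cmax,ss·f ≈ 34.474 × 0.7349 ≈ 25.335 mg/L.
Trough 25.3 mg/L vs MEC 3 mg/L: adequate.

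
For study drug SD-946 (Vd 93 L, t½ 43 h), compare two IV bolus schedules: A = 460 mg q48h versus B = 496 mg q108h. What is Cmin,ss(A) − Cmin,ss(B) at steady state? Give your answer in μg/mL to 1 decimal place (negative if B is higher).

3.1 μg/mL

Regimen A: f = (1/2)^(48/43) ≈ 0.4613; Cmin,ss = (460/93)·f/(1−f) ≈ 4.236 μg/mL.
Regimen B: f = (1/2)^(108/43) ≈ 0.1754; Cmin,ss = (496/93)·f/(1−f) ≈ 1.134 μg/mL.
Difference ≈ 4.236 − 1.134 ≈ 3.102 μg/mL.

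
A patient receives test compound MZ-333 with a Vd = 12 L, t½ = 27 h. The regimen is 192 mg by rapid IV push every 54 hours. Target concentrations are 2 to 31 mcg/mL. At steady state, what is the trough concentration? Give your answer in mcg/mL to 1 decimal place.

5.3 mcg/mL

The dosing interval is 2 half-lives, so f = 2^(−2) = 0.25.
At steady state, R = 1/(1 − 0.25) = 4/3.
Single-dose peak C₀ = D/Vd = 192/12 = 16 mcg/mL.
Steady-state peak Cmax,ss = C₀·R = 16 × 4/3 ≈ 21.333 mcg/mL.
Steady-state trough Cmin,ss = Cmax,ss·f ≈ 21.333 × 0.25 ≈ 5.333 mcg/mL.
Trough 5.3 mcg/mL vs MEC 2 mcg/mL: adequate.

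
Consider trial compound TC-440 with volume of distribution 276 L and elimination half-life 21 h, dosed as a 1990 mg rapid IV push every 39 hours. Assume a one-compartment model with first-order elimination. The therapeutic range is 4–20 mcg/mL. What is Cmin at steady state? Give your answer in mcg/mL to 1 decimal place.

τ/t½ = 39/21 ≈ 1.8571, so fraction remaining f = (1/2)^(39/21) ≈ 0.2760.
At steady state, accumulation factor R = 1/(1 − e^(−kτ)) ≈ 1.3812.
Each bolus raises the concentration by D/Vd = 1990/276 ≈ 7.210 mcg/mL.
Steady-state peak Cmax,ss = C₀·R ≈ 7.210 × 1.3812 ≈ 9.958 mcg/mL.
Steady-state trough Cmin,ss = Cmax,ss·f ≈ 9.958 × 0.2760 ≈ 2.748 mcg/mL.
Trough 2.7 mcg/mL vs MEC 4 mcg/mL: subtherapeutic.

2.7 mcg/mL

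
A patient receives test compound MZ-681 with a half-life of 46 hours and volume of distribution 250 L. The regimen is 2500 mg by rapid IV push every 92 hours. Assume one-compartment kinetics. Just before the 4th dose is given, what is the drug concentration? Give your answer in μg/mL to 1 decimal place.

f = (1/2)^(τ/t½) = (1/2)^(92/46) ≈ 0.2500.
C₀ = D/Vd = 2500/250 ≈ 10.000 μg/mL.
Before the 4th dose, 3 doses have been given. Superposition: Cmin = C₀·(f + f² + … + f^3).
≈ 10.000 × (0.2500 + 0.0625 + 0.0156) ≈ 10.000 × 0.3281 ≈ 3.281 μg/mL.

3.3 μg/mL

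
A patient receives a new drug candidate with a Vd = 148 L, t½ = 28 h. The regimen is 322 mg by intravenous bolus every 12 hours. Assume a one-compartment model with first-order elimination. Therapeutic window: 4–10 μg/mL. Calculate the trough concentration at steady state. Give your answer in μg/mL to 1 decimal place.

6.3 μg/mL

τ/t½ = 12/28 ≈ 0.42857, so fraction remaining f = (1/2)^(12/28) ≈ 0.7430.
Single-dose peak C₀ = D/Vd = 322/148 ≈ 2.176 μg/mL.
Steady-state trough Cmin,ss = C₀·f/(1−f) ≈ 2.176 × 0.7430/0.2570 ≈ 6.291 μg/mL.
Trough 6.3 μg/mL vs MEC 4 μg/mL: adequate.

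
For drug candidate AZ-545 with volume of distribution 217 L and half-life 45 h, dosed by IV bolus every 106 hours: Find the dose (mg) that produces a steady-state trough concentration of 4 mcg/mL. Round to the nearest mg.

τ/t½ = 106/45 ≈ 2.3556, so f = (1/2)^(106/45) ≈ 0.195392.
Cmin,ss = (D/Vd)·f/(1−f), so D = Cmin,ss·Vd·(1−f)/f.
D = 4 × 217 × (1−f)/f ≈ 4 × 217 × 4.11792 ≈ 3574.35 mg.

3574 mg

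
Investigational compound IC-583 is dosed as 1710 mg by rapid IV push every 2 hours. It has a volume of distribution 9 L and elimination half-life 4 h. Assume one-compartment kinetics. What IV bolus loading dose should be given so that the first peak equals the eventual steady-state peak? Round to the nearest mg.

f = (1/2)^(2/4) ≈ 0.707107; accumulation ratio R = 1/(1−f) ≈ 3.41422.
Loading dose to hit Cmax,ss on first dose: D_load = D_maint·R ≈ 1710 × 3.41422 ≈ 5838.32 mg.

5838 mg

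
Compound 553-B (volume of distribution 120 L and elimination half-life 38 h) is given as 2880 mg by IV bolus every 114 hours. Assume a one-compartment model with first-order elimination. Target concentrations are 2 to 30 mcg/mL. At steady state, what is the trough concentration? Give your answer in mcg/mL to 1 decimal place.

The dosing interval is 3 half-lives, so f = 2^(−3) = 0.125.
Accumulation ratio R = 1/(1 − f) = 1/0.875 = 8/7.
Single-dose peak C₀ = D/Vd = 2880/120 = 24 mcg/mL.
Steady-state peak Cmax,ss = C₀·R = 24 × 8/7 ≈ 27.429 mcg/mL.
Steady-state trough Cmin,ss = Cmax,ss·f ≈ 27.429 × 0.125 ≈ 3.429 mcg/mL.
Trough 3.4 mcg/mL vs MEC 2 mcg/mL: adequate.

3.4 mcg/mL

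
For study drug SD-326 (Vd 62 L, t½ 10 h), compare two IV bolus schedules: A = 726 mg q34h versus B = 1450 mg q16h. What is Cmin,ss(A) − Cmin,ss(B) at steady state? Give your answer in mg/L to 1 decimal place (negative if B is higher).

Regimen A: f = (1/2)^(34/10) ≈ 0.0947; Cmin,ss = (726/62)·f/(1−f) ≈ 1.225 mg/L.
Regimen B: f = (1/2)^(16/10) ≈ 0.3299; Cmin,ss = (1450/62)·f/(1−f) ≈ 11.514 mg/L.
Difference ≈ 1.225 − 11.514 ≈ -10.289 mg/L.

-10.3 mg/L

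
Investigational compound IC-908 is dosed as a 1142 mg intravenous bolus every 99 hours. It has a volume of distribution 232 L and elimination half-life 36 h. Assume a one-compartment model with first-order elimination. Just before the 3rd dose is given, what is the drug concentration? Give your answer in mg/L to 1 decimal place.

f = (1/2)^(τ/t½) = (1/2)^(99/36) ≈ 0.1487.
C₀ = D/Vd = 1142/232 ≈ 4.922 mg/L.
Before the 3rd dose, 2 doses have been given. Superposition: Cmin = C₀·(f + f²).
≈ 4.922 × (0.1487 + 0.0221) ≈ 4.922 × 0.1708 ≈ 0.841 mg/L.

0.8 mg/L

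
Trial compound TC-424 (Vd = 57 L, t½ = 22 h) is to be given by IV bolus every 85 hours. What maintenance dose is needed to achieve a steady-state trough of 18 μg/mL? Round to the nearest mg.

τ/t½ = 85/22 ≈ 3.8636, so f = (1/2)^(85/22) ≈ 0.068696.
Cmin,ss = (D/Vd)·f/(1−f), so D = Cmin,ss·Vd·(1−f)/f.
D = 18 × 57 × (1−f)/f ≈ 18 × 57 × 13.55689 ≈ 13909.37 mg.

13909 mg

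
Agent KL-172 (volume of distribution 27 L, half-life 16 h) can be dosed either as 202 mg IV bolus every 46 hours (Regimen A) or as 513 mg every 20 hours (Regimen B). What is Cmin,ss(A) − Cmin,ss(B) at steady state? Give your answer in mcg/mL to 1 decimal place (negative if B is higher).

Regimen A: f = (1/2)^(46/16) ≈ 0.1363; Cmin,ss = (202/27)·f/(1−f) ≈ 1.181 mcg/mL.
Regimen B: f = (1/2)^(20/16) ≈ 0.4204; Cmin,ss = (513/27)·f/(1−f) ≈ 13.781 mcg/mL.
Difference ≈ 1.181 − 13.781 ≈ -12.600 mcg/mL.

-12.6 mcg/mL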